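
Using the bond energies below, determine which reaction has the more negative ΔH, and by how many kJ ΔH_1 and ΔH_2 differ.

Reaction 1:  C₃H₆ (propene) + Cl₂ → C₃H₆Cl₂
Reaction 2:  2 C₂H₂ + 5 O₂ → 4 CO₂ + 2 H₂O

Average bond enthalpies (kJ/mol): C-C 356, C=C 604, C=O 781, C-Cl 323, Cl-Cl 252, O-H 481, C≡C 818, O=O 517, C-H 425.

Reaction 1:
  Bonds broken (reactants):
    C-C: 1 × 356 = 356
    C-H: 6 × 425 = 2550
    C=C: 1 × 604 = 604
    Cl-Cl: 1 × 252 = 252
    Σ(broken) = 3762 kJ
  Bonds formed (products):
    C-C: 2 × 356 = 712
    C-Cl: 2 × 323 = 646
    C-H: 6 × 425 = 2550
    Σ(formed) = 3908 kJ
  ΔH_1 = 3762 − 3908 = −146 kJ
Reaction 2:
  Bonds broken (reactants):
    C≡C: 2 × 818 = 1636
    C-H: 4 × 425 = 1700
    O=O: 5 × 517 = 2585
    Σ(broken) = 5921 kJ
  Bonds formed (products):
    C=O: 8 × 781 = 6248
    O-H: 4 × 481 = 1924
    Σ(formed) = 8172 kJ
  ΔH_2 = 5921 − 8172 = −2251 kJ
ΔH_1 − ΔH_2 = +2105 kJ, so reaction 2 has the more negative ΔH; |ΔH_1 − ΔH_2| = 2105 kJ.

Reaction 2, by 2105 kJ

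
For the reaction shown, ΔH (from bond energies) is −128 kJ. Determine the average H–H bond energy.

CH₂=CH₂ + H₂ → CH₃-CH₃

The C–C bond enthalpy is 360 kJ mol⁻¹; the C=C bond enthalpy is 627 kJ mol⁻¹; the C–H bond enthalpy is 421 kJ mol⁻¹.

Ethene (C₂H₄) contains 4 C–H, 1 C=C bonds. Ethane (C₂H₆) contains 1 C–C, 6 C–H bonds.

Let D be the H–H bond energy.
Σ(broken) = 4×421 + 1×627 + 1×D = 2311 + D
Σ(formed) = 1×360 + 6×421 = 2886
ΔH = Σ(broken) − Σ(formed) = (2311 + D) − (2886) = −575 + D
Setting this equal to −128 kJ gives D = 447 kJ/mol.

D(H–H) ≈ 447 kJ/mol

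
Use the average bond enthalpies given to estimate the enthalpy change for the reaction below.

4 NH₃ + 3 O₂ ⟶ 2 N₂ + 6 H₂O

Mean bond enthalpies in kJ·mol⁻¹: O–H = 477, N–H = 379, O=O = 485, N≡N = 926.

Bonds broken (reactants):
  N–H: 12 × 379 = 4548
  O=O: 3 × 485 = 1455
  Σ(broken) = 6003 kJ
Bonds formed (products):
  N≡N: 2 × 926 = 1852
  O–H: 12 × 477 = 5724
  Σ(formed) = 7576 kJ
ΔH = Σ(broken) − Σ(formed) = 6003 − 7576 = −1573 kJ

ΔH ≈ −1573 kJ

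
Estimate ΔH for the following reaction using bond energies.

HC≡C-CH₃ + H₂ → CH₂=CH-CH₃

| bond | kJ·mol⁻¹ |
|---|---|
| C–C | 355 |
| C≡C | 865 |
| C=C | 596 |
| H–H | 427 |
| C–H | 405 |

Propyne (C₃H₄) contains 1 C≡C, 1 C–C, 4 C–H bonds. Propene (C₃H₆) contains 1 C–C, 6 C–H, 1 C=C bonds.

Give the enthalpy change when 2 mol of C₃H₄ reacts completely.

Bonds broken (reactants):
  C≡C: 1 × 865 = 865
  C–C: 1 × 355 = 355
  C–H: 4 × 405 = 1620
  H–H: 1 × 427 = 427
  Σ(broken) = 3267 kJ
Bonds formed (products):
  C–C: 1 × 355 = 355
  C–H: 6 × 405 = 2430
  C=C: 1 × 596 = 596
  Σ(formed) = 3381 kJ
ΔH = Σ(broken) − Σ(formed) = 3267 − 3381 = −114 kJ
For 2× the reaction as written: 2 × (−114) = −228 kJ

ΔH = −228 kJ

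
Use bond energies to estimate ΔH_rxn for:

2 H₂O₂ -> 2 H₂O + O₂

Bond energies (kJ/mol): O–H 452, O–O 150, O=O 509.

ΔH ≈ −209 kJ

Bonds broken (reactants):
  O–H: 4 × 452 = 1808
  O–O: 2 × 150 = 300
  Σ(broken) = 2108 kJ
Bonds formed (products):
  O–H: 4 × 452 = 1808
  O=O: 1 × 509 = 509
  Σ(formed) = 2317 kJ
ΔH = Σ(broken) − Σ(formed) = 2108 − 2317 = −209 kJ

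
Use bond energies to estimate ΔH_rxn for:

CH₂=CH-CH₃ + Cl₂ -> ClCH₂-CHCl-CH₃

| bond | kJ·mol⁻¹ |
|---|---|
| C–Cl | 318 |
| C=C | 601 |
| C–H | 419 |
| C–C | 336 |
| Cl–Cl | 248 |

Bonds broken (reactants):
  C–C: 1 × 336 = 336
  C–H: 6 × 419 = 2514
  C=C: 1 × 601 = 601
  Cl–Cl: 1 × 248 = 248
  Σ(broken) = 3699 kJ
Bonds formed (products):
  C–C: 2 × 336 = 672
  C–Cl: 2 × 318 = 636
  C–H: 6 × 419 = 2514
  Σ(formed) = 3822 kJ
ΔH = Σ(broken) − Σ(formed) = 3699 − 3822 = −123 kJ

ΔH ≈ −123 kJ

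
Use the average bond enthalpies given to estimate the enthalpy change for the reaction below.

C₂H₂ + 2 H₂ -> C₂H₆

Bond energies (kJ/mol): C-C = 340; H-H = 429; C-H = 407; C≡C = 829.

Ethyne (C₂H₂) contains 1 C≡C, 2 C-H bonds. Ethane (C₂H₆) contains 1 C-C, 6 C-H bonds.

Bonds broken (reactants):
  C≡C: 1 × 829 = 829
  C-H: 2 × 407 = 814
  H-H: 2 × 429 = 858
  Σ(broken) = 2501 kJ
Bonds formed (products):
  C-C: 1 × 340 = 340
  C-H: 6 × 407 = 2442
  Σ(formed) = 2782 kJ
ΔH = Σ(broken) − Σ(formed) = 2501 − 2782 = −281 kJ

ΔH ≈ −281 kJ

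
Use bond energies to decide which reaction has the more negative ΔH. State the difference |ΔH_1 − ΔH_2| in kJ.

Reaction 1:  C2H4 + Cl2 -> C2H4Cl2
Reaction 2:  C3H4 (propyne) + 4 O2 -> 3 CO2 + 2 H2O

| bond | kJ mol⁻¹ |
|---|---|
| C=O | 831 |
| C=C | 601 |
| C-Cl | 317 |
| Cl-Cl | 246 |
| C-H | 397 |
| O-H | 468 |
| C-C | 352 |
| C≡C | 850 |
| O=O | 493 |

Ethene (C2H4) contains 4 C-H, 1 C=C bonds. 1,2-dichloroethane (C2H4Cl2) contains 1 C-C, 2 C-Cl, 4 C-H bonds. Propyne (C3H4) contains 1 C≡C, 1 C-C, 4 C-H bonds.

Reaction 1:
  Bonds broken (reactants):
    C-H: 4 × 397 = 1588
    C=C: 1 × 601 = 601
    Cl-Cl: 1 × 246 = 246
    Σ(broken) = 2435 kJ
  Bonds formed (products):
    C-C: 1 × 352 = 352
    C-Cl: 2 × 317 = 634
    C-H: 4 × 397 = 1588
    Σ(formed) = 2574 kJ
  ΔH_1 = 2435 − 2574 = −139 kJ
Reaction 2:
  Bonds broken (reactants):
    C≡C: 1 × 850 = 850
    C-C: 1 × 352 = 352
    C-H: 4 × 397 = 1588
    O=O: 4 × 493 = 1972
    Σ(broken) = 4762 kJ
  Bonds formed (products):
    C=O: 6 × 831 = 4986
    O-H: 4 × 468 = 1872
    Σ(formed) = 6858 kJ
  ΔH_2 = 4762 − 6858 = −2096 kJ
ΔH_1 − ΔH_2 = +1957 kJ, so reaction 2 has the more negative ΔH; |ΔH_1 − ΔH_2| = 1957 kJ.

Reaction 2, by 1957 kJ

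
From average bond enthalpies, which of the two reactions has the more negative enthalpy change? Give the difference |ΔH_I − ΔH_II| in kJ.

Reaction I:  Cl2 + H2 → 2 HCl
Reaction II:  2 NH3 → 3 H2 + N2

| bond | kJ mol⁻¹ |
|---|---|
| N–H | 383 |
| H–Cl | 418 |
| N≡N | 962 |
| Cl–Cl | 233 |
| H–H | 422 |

Reaction I:
  Bonds broken (reactants):
    Cl–Cl: 1 × 233 = 233
    H–H: 1 × 422 = 422
    Σ(broken) = 655 kJ
  Bonds formed (products):
    H–Cl: 2 × 418 = 836
    Σ(formed) = 836 kJ
  ΔH_I = 655 − 836 = −181 kJ
Reaction II:
  Bonds broken (reactants):
    N–H: 6 × 383 = 2298
    Σ(broken) = 2298 kJ
  Bonds formed (products):
    H–H: 3 × 422 = 1266
    N≡N: 1 × 962 = 962
    Σ(formed) = 2228 kJ
  ΔH_II = 2298 − 2228 = +70 kJ
ΔH_I − ΔH_II = −251 kJ, so reaction I has the more negative ΔH; |ΔH_I − ΔH_II| = 251 kJ.

Reaction I, by 251 kJ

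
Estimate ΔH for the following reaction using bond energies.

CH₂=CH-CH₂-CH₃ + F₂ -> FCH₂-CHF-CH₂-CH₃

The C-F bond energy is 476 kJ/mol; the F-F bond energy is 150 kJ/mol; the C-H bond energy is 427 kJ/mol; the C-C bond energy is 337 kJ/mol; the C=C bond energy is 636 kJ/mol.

Bonds broken (reactants):
  C-C: 2 × 337 = 674
  C-H: 8 × 427 = 3416
  C=C: 1 × 636 = 636
  F-F: 1 × 150 = 150
  Σ(broken) = 4876 kJ
Bonds formed (products):
  C-C: 3 × 337 = 1011
  C-F: 2 × 476 = 952
  C-H: 8 × 427 = 3416
  Σ(formed) = 5379 kJ
ΔH = Σ(broken) − Σ(formed) = 4876 − 5379 = −503 kJ

ΔH ≈ −503 kJ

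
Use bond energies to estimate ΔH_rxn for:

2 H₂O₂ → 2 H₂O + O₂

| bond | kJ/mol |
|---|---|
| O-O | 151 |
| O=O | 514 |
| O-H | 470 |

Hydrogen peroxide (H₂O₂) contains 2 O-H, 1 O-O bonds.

Bonds broken (reactants):
  O-H: 4 × 470 = 1880
  O-O: 2 × 151 = 302
  Σ(broken) = 2182 kJ
Bonds formed (products):
  O-H: 4 × 470 = 1880
  O=O: 1 × 514 = 514
  Σ(formed) = 2394 kJ
ΔH = Σ(broken) − Σ(formed) = 2182 − 2394 = −212 kJ

ΔH ≈ −212 kJ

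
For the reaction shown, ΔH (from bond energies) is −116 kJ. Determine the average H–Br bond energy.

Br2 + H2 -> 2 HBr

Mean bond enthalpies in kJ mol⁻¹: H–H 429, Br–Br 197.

Let D be the H–Br bond energy.
Σ(broken) = 1×197 + 1×429 = 626
Σ(formed) = 2×D = 2D
ΔH = Σ(broken) − Σ(formed) = (626) − (2D) = +626 − 2D
Setting this equal to −116 kJ gives 2D = 742, so D = 371 kJ/mol.

D(H–Br) ≈ 371 kJ/mol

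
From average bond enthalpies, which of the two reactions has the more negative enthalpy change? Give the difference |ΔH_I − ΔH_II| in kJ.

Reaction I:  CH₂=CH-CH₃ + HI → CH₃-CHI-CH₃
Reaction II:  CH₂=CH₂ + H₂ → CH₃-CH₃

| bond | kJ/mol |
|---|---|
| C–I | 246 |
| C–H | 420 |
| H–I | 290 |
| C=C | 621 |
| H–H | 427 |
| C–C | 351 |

Reaction II, by 37 kJ

Reaction I:
  Bonds broken (reactants):
    C–C: 1 × 351 = 351
    C–H: 6 × 420 = 2520
    C=C: 1 × 621 = 621
    H–I: 1 × 290 = 290
    Σ(broken) = 3782 kJ
  Bonds formed (products):
    C–C: 2 × 351 = 702
    C–H: 7 × 420 = 2940
    C–I: 1 × 246 = 246
    Σ(formed) = 3888 kJ
  ΔH_I = 3782 − 3888 = −106 kJ
Reaction II:
  Bonds broken (reactants):
    C–H: 4 × 420 = 1680
    C=C: 1 × 621 = 621
    H–H: 1 × 427 = 427
    Σ(broken) = 2728 kJ
  Bonds formed (products):
    C–C: 1 × 351 = 351
    C–H: 6 × 420 = 2520
    Σ(formed) = 2871 kJ
  ΔH_II = 2728 − 2871 = −143 kJ
ΔH_I − ΔH_II = +37 kJ, so reaction II has the more negative ΔH; |ΔH_I − ΔH_II| = 37 kJ.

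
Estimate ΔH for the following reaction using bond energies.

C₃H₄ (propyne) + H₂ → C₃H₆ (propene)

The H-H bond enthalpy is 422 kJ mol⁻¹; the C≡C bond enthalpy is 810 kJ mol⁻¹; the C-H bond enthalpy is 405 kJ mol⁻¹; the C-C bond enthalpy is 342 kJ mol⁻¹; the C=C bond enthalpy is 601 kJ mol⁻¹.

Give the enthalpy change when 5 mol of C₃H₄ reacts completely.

ΔH = −895 kJ

Bonds broken (reactants):
  C≡C: 1 × 810 = 810
  C-C: 1 × 342 = 342
  C-H: 4 × 405 = 1620
  H-H: 1 × 422 = 422
  Σ(broken) = 3194 kJ
Bonds formed (products):
  C-C: 1 × 342 = 342
  C-H: 6 × 405 = 2430
  C=C: 1 × 601 = 601
  Σ(formed) = 3373 kJ
ΔH = Σ(broken) − Σ(formed) = 3194 − 3373 = −179 kJ
For 5× the reaction as written: 5 × (−179) = −895 kJ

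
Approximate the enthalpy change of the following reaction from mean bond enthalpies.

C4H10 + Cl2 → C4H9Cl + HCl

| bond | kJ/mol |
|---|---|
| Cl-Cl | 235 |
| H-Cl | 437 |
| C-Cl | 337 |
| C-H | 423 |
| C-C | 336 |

Bonds broken (reactants):
  C-C: 3 × 336 = 1008
  C-H: 10 × 423 = 4230
  Cl-Cl: 1 × 235 = 235
  Σ(broken) = 5473 kJ
Bonds formed (products):
  C-C: 3 × 336 = 1008
  C-Cl: 1 × 337 = 337
  C-H: 9 × 423 = 3807
  H-Cl: 1 × 437 = 437
  Σ(formed) = 5589 kJ
ΔH = Σ(broken) − Σ(formed) = 5473 − 5589 = −116 kJ

ΔH ≈ −116 kJ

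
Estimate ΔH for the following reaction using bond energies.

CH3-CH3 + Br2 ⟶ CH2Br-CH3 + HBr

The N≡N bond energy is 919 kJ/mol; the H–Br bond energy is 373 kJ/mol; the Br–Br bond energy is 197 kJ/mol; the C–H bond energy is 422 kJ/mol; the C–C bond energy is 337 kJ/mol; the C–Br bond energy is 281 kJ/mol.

Bonds broken (reactants):
  Br–Br: 1 × 197 = 197
  C–C: 1 × 337 = 337
  C–H: 6 × 422 = 2532
  Σ(broken) = 3066 kJ
Bonds formed (products):
  C–Br: 1 × 281 = 281
  C–C: 1 × 337 = 337
  C–H: 5 × 422 = 2110
  H–Br: 1 × 373 = 373
  Σ(formed) = 3101 kJ
ΔH = Σ(broken) − Σ(formed) = 3066 − 3101 = −35 kJ

ΔH ≈ −35 kJ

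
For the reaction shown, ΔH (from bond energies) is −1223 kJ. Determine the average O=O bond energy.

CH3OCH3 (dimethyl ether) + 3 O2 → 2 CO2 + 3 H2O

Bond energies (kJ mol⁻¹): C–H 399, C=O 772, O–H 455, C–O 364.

Let D be the O=O bond energy.
Σ(broken) = 6×399 + 2×364 + 3×D = 3122 + 3D
Σ(formed) = 4×772 + 6×455 = 5818
ΔH = Σ(broken) − Σ(formed) = (3122 + 3D) − (5818) = −2696 + 3D
Setting this equal to −1223 kJ gives 3D = 1473, so D = 491 kJ/mol.

D(O=O) ≈ 491 kJ/mol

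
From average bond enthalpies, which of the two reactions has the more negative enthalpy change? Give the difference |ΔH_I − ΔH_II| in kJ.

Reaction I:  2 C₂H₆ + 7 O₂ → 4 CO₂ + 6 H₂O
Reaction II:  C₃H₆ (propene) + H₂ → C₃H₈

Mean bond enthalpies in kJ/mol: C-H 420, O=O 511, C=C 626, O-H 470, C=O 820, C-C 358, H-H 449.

Reaction I:
  Bonds broken (reactants):
    C-C: 2 × 358 = 716
    C-H: 12 × 420 = 5040
    O=O: 7 × 511 = 3577
    Σ(broken) = 9333 kJ
  Bonds formed (products):
    C=O: 8 × 820 = 6560
    O-H: 12 × 470 = 5640
    Σ(formed) = 12200 kJ
  ΔH_I = 9333 − 12200 = −2867 kJ
Reaction II:
  Bonds broken (reactants):
    C-C: 1 × 358 = 358
    C-H: 6 × 420 = 2520
    C=C: 1 × 626 = 626
    H-H: 1 × 449 = 449
    Σ(broken) = 3953 kJ
  Bonds formed (products):
    C-C: 2 × 358 = 716
    C-H: 8 × 420 = 3360
    Σ(formed) = 4076 kJ
  ΔH_II = 3953 − 4076 = −123 kJ
ΔH_I − ΔH_II = −2744 kJ, so reaction I has the more negative ΔH; |ΔH_I − ΔH_II| = 2744 kJ.

Reaction I, by 2744 kJ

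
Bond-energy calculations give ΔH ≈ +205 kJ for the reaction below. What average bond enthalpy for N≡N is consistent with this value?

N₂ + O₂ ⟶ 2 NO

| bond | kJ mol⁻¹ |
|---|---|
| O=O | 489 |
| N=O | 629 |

Let D be the N≡N bond energy.
Σ(broken) = 1×D + 1×489 = 489 + D
Σ(formed) = 2×629 = 1258
ΔH = Σ(broken) − Σ(formed) = (489 + D) − (1258) = −769 + D
Setting this equal to +205 kJ gives D = 974 kJ/mol.

D(N≡N) ≈ 974 kJ/mol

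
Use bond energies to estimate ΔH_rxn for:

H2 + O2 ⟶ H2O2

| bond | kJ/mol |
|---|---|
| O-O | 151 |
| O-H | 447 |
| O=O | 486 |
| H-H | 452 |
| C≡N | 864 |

ΔH ≈ −107 kJ

Bonds broken (reactants):
  H-H: 1 × 452 = 452
  O=O: 1 × 486 = 486
  Σ(broken) = 938 kJ
Bonds formed (products):
  O-H: 2 × 447 = 894
  O-O: 1 × 151 = 151
  Σ(formed) = 1045 kJ
ΔH = Σ(broken) − Σ(formed) = 938 − 1045 = −107 kJ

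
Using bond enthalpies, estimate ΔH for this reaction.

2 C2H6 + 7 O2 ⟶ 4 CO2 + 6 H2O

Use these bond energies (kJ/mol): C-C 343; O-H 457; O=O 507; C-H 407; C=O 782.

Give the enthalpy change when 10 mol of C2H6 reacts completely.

ΔH = −13105 kJ

Bonds broken (reactants):
  C-C: 2 × 343 = 686
  C-H: 12 × 407 = 4884
  O=O: 7 × 507 = 3549
  Σ(broken) = 9119 kJ
Bonds formed (products):
  C=O: 8 × 782 = 6256
  O-H: 12 × 457 = 5484
  Σ(formed) = 11740 kJ
ΔH = Σ(broken) − Σ(formed) = 9119 − 11740 = −2621 kJ
For 5× the reaction as written: 5 × (−2621) = −13105 kJ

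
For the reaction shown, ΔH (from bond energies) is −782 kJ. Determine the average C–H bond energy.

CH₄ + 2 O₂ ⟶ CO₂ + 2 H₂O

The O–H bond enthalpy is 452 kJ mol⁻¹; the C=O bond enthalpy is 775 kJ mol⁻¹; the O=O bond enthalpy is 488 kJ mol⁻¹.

Let D be the C–H bond energy.
Σ(broken) = 4×D + 2×488 = 976 + 4D
Σ(formed) = 2×775 + 4×452 = 3358
ΔH = Σ(broken) − Σ(formed) = (976 + 4D) − (3358) = −2382 + 4D
Setting this equal to −782 kJ gives 4D = 1600, so D = 400 kJ/mol.

D(C–H) ≈ 400 kJ/mol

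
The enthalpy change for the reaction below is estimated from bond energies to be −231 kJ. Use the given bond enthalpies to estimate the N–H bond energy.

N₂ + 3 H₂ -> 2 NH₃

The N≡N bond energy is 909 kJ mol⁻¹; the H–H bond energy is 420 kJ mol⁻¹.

D(N–H) ≈ 400 kJ/mol

Let D be the N–H bond energy.
Σ(broken) = 3×420 + 1×909 = 2169
Σ(formed) = 6×D = 6D
ΔH = Σ(broken) − Σ(formed) = (2169) − (6D) = +2169 − 6D
Setting this equal to −231 kJ gives 6D = 2400, so D = 400 kJ/mol.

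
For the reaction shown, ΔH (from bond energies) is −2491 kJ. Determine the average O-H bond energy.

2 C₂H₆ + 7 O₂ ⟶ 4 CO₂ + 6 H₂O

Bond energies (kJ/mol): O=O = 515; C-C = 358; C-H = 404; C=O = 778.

D(O-H) ≈ 453 kJ/mol

Let D be the O-H bond energy.
Σ(broken) = 2×358 + 12×404 + 7×515 = 9169
Σ(formed) = 8×778 + 12×D = 6224 + 12D
ΔH = Σ(broken) − Σ(formed) = (9169) − (6224 + 12D) = +2945 − 12D
Setting this equal to −2491 kJ gives 12D = 5436, so D = 453 kJ/mol.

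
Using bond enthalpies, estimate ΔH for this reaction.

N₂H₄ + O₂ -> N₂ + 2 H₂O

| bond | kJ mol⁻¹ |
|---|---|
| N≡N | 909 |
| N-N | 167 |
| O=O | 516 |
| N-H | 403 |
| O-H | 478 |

ΔH ≈ −526 kJ

Bonds broken (reactants):
  N-H: 4 × 403 = 1612
  N-N: 1 × 167 = 167
  O=O: 1 × 516 = 516
  Σ(broken) = 2295 kJ
Bonds formed (products):
  N≡N: 1 × 909 = 909
  O-H: 4 × 478 = 1912
  Σ(formed) = 2821 kJ
ΔH = Σ(broken) − Σ(formed) = 2295 − 2821 = −526 kJ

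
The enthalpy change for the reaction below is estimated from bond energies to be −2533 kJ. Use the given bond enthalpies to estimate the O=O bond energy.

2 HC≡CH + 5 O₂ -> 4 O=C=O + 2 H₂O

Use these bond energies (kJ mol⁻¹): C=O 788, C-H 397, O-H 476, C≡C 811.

D(O=O) ≈ 493 kJ/mol

Let D be the O=O bond energy.
Σ(broken) = 2×811 + 4×397 + 5×D = 3210 + 5D
Σ(formed) = 8×788 + 4×476 = 8208
ΔH = Σ(broken) − Σ(formed) = (3210 + 5D) − (8208) = −4998 + 5D
Setting this equal to −2533 kJ gives 5D = 2465, so D = 493 kJ/mol.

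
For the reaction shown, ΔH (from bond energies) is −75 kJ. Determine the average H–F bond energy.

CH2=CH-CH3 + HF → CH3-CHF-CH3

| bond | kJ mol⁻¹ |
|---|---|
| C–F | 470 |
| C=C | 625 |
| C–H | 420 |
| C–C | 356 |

Let D be the H–F bond energy.
Σ(broken) = 1×356 + 6×420 + 1×625 + 1×D = 3501 + D
Σ(formed) = 2×356 + 1×470 + 7×420 = 4122
ΔH = Σ(broken) − Σ(formed) = (3501 + D) − (4122) = −621 + D
Setting this equal to −75 kJ gives D = 546 kJ/mol.

D(H–F) ≈ 546 kJ/mol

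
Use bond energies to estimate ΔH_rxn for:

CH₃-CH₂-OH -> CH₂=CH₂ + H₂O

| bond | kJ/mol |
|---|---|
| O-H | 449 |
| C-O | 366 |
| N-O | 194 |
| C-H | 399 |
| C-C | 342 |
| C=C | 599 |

ΔH ≈ +59 kJ

Bonds broken (reactants):
  C-C: 1 × 342 = 342
  C-H: 5 × 399 = 1995
  C-O: 1 × 366 = 366
  O-H: 1 × 449 = 449
  Σ(broken) = 3152 kJ
Bonds formed (products):
  C-H: 4 × 399 = 1596
  C=C: 1 × 599 = 599
  O-H: 2 × 449 = 898
  Σ(formed) = 3093 kJ
ΔH = Σ(broken) − Σ(formed) = 3152 − 3093 = +59 kJ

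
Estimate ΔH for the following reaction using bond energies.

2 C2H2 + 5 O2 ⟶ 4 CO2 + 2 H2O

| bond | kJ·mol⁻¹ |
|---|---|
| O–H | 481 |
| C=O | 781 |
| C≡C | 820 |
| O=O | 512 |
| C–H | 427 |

Bonds broken (reactants):
  C≡C: 2 × 820 = 1640
  C–H: 4 × 427 = 1708
  O=O: 5 × 512 = 2560
  Σ(broken) = 5908 kJ
Bonds formed (products):
  C=O: 8 × 781 = 6248
  O–H: 4 × 481 = 1924
  Σ(formed) = 8172 kJ
ΔH = Σ(broken) − Σ(formed) = 5908 − 8172 = −2264 kJ

ΔH ≈ −2264 kJ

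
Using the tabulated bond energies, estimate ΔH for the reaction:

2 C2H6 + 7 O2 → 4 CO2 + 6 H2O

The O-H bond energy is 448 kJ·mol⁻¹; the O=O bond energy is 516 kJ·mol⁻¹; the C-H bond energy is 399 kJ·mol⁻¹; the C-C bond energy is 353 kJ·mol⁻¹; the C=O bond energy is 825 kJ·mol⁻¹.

ΔH ≈ −2870 kJ

Bonds broken (reactants):
  C-C: 2 × 353 = 706
  C-H: 12 × 399 = 4788
  O=O: 7 × 516 = 3612
  Σ(broken) = 9106 kJ
Bonds formed (products):
  C=O: 8 × 825 = 6600
  O-H: 12 × 448 = 5376
  Σ(formed) = 11976 kJ
ΔH = Σ(broken) − Σ(formed) = 9106 − 11976 = −2870 kJ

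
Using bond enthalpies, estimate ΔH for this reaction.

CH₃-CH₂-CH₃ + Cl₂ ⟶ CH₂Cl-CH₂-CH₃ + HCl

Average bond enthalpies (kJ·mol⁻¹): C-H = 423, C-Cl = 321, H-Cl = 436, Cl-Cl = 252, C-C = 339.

ΔH ≈ −82 kJ

Bonds broken (reactants):
  C-C: 2 × 339 = 678
  C-H: 8 × 423 = 3384
  Cl-Cl: 1 × 252 = 252
  Σ(broken) = 4314 kJ
Bonds formed (products):
  C-C: 2 × 339 = 678
  C-Cl: 1 × 321 = 321
  C-H: 7 × 423 = 2961
  H-Cl: 1 × 436 = 436
  Σ(formed) = 4396 kJ
ΔH = Σ(broken) − Σ(formed) = 4314 − 4396 = −82 kJ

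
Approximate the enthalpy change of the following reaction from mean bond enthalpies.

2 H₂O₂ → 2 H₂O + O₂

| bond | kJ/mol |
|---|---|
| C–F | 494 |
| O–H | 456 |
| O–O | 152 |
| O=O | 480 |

ΔH ≈ −176 kJ

Bonds broken (reactants):
  O–H: 4 × 456 = 1824
  O–O: 2 × 152 = 304
  Σ(broken) = 2128 kJ
Bonds formed (products):
  O–H: 4 × 456 = 1824
  O=O: 1 × 480 = 480
  Σ(formed) = 2304 kJ
ΔH = Σ(broken) − Σ(formed) = 2128 − 2304 = −176 kJ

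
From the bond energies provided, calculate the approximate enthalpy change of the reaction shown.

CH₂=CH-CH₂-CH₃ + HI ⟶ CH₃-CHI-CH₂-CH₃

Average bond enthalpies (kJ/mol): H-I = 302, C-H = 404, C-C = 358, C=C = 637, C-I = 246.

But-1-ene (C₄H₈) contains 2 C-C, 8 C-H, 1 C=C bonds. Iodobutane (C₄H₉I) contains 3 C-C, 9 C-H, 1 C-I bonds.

ΔH ≈ −69 kJ

Bonds broken (reactants):
  C-C: 2 × 358 = 716
  C-H: 8 × 404 = 3232
  C=C: 1 × 637 = 637
  H-I: 1 × 302 = 302
  Σ(broken) = 4887 kJ
Bonds formed (products):
  C-C: 3 × 358 = 1074
  C-H: 9 × 404 = 3636
  C-I: 1 × 246 = 246
  Σ(formed) = 4956 kJ
ΔH = Σ(broken) − Σ(formed) = 4887 − 4956 = −69 kJ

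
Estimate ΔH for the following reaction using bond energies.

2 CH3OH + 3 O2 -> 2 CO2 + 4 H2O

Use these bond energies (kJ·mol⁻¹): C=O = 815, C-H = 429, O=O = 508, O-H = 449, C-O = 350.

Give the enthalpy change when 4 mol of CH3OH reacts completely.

Bonds broken (reactants):
  C-H: 6 × 429 = 2574
  C-O: 2 × 350 = 700
  O-H: 2 × 449 = 898
  O=O: 3 × 508 = 1524
  Σ(broken) = 5696 kJ
Bonds formed (products):
  C=O: 4 × 815 = 3260
  O-H: 8 × 449 = 3592
  Σ(formed) = 6852 kJ
ΔH = Σ(broken) − Σ(formed) = 5696 − 6852 = −1156 kJ
For 2× the reaction as written: 2 × (−1156) = −2312 kJ

ΔH = −2312 kJ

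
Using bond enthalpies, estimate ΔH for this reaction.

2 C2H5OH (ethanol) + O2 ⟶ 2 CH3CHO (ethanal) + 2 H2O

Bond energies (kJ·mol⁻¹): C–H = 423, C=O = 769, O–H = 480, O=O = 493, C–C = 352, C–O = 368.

ΔH ≈ −423 kJ

Bonds broken (reactants):
  C–C: 2 × 352 = 704
  C–H: 10 × 423 = 4230
  C–O: 2 × 368 = 736
  O–H: 2 × 480 = 960
  O=O: 1 × 493 = 493
  Σ(broken) = 7123 kJ
Bonds formed (products):
  C–C: 2 × 352 = 704
  C–H: 8 × 423 = 3384
  C=O: 2 × 769 = 1538
  O–H: 4 × 480 = 1920
  Σ(formed) = 7546 kJ
ΔH = Σ(broken) − Σ(formed) = 7123 − 7546 = −423 kJ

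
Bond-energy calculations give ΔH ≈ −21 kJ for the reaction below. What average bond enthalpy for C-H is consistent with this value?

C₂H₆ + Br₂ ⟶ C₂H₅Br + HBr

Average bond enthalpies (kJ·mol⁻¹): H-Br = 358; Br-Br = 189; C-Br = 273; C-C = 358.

Let D be the C-H bond energy.
Σ(broken) = 1×189 + 1×358 + 6×D = 547 + 6D
Σ(formed) = 1×273 + 1×358 + 5×D + 1×358 = 989 + 5D
ΔH = Σ(broken) − Σ(formed) = (547 + 6D) − (989 + 5D) = −442 + D
Setting this equal to −21 kJ gives D = 421 kJ/mol.

D(C-H) ≈ 421 kJ/mol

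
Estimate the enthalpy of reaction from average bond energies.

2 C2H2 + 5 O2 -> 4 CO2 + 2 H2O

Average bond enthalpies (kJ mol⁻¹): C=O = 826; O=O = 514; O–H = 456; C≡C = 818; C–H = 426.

ΔH ≈ −2522 kJ

Bonds broken (reactants):
  C≡C: 2 × 818 = 1636
  C–H: 4 × 426 = 1704
  O=O: 5 × 514 = 2570
  Σ(broken) = 5910 kJ
Bonds formed (products):
  C=O: 8 × 826 = 6608
  O–H: 4 × 456 = 1824
  Σ(formed) = 8432 kJ
ΔH = Σ(broken) − Σ(formed) = 5910 − 8432 = −2522 kJ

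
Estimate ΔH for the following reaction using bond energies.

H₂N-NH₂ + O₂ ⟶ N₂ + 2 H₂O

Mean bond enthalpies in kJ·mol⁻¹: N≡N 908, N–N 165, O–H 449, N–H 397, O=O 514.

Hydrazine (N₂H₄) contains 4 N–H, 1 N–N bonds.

Bonds broken (reactants):
  N–H: 4 × 397 = 1588
  N–N: 1 × 165 = 165
  O=O: 1 × 514 = 514
  Σ(broken) = 2267 kJ
Bonds formed (products):
  N≡N: 1 × 908 = 908
  O–H: 4 × 449 = 1796
  Σ(formed) = 2704 kJ
ΔH = Σ(broken) − Σ(formed) = 2267 − 2704 = −437 kJ

ΔH ≈ −437 kJ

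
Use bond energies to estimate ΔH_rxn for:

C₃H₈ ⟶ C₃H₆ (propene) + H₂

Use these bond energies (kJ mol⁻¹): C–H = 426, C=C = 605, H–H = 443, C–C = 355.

Bonds broken (reactants):
  C–C: 2 × 355 = 710
  C–H: 8 × 426 = 3408
  Σ(broken) = 4118 kJ
Bonds formed (products):
  C–C: 1 × 355 = 355
  C–H: 6 × 426 = 2556
  C=C: 1 × 605 = 605
  H–H: 1 × 443 = 443
  Σ(formed) = 3959 kJ
ΔH = Σ(broken) − Σ(formed) = 4118 − 3959 = +159 kJ

ΔH ≈ +159 kJ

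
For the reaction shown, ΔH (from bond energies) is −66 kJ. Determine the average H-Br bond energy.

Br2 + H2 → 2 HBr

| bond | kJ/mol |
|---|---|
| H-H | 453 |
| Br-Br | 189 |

D(H-Br) ≈ 354 kJ/mol

Let D be the H-Br bond energy.
Σ(broken) = 1×189 + 1×453 = 642
Σ(formed) = 2×D = 2D
ΔH = Σ(broken) − Σ(formed) = (642) − (2D) = +642 − 2D
Setting this equal to −66 kJ gives 2D = 708, so D = 354 kJ/mol.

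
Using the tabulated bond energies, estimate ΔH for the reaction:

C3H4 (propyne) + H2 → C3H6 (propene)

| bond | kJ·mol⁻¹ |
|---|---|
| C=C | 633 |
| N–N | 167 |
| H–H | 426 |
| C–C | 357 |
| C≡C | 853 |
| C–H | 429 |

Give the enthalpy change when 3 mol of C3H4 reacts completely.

Bonds broken (reactants):
  C≡C: 1 × 853 = 853
  C–C: 1 × 357 = 357
  C–H: 4 × 429 = 1716
  H–H: 1 × 426 = 426
  Σ(broken) = 3352 kJ
Bonds formed (products):
  C–C: 1 × 357 = 357
  C–H: 6 × 429 = 2574
  C=C: 1 × 633 = 633
  Σ(formed) = 3564 kJ
ΔH = Σ(broken) − Σ(formed) = 3352 − 3564 = −212 kJ
For 3× the reaction as written: 3 × (−212) = −636 kJ

ΔH = −636 kJ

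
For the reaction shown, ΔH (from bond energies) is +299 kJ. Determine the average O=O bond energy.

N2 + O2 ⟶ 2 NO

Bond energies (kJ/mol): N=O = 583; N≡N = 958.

Let D be the O=O bond energy.
Σ(broken) = 1×958 + 1×D = 958 + D
Σ(formed) = 2×583 = 1166
ΔH = Σ(broken) − Σ(formed) = (958 + D) − (1166) = −208 + D
Setting this equal to +299 kJ gives D = 507 kJ/mol.

D(O=O) ≈ 507 kJ/mol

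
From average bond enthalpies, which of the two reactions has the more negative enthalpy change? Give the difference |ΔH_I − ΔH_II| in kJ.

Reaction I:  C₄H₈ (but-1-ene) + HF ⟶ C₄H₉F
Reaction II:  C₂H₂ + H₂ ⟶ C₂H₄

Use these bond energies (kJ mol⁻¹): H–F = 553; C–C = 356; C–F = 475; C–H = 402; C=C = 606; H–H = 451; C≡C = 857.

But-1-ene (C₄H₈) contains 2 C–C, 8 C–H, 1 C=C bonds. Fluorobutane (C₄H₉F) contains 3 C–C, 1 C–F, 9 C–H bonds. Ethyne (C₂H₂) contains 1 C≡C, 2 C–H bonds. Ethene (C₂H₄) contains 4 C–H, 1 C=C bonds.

Reaction II, by 28 kJ

Reaction I:
  Bonds broken (reactants):
    C–C: 2 × 356 = 712
    C–H: 8 × 402 = 3216
    C=C: 1 × 606 = 606
    H–F: 1 × 553 = 553
    Σ(broken) = 5087 kJ
  Bonds formed (products):
    C–C: 3 × 356 = 1068
    C–F: 1 × 475 = 475
    C–H: 9 × 402 = 3618
    Σ(formed) = 5161 kJ
  ΔH_I = 5087 − 5161 = −74 kJ
Reaction II:
  Bonds broken (reactants):
    C≡C: 1 × 857 = 857
    C–H: 2 × 402 = 804
    H–H: 1 × 451 = 451
    Σ(broken) = 2112 kJ
  Bonds formed (products):
    C–H: 4 × 402 = 1608
    C=C: 1 × 606 = 606
    Σ(formed) = 2214 kJ
  ΔH_II = 2112 − 2214 = −102 kJ
ΔH_I − ΔH_II = +28 kJ, so reaction II has the more negative ΔH; |ΔH_I − ΔH_II| = 28 kJ.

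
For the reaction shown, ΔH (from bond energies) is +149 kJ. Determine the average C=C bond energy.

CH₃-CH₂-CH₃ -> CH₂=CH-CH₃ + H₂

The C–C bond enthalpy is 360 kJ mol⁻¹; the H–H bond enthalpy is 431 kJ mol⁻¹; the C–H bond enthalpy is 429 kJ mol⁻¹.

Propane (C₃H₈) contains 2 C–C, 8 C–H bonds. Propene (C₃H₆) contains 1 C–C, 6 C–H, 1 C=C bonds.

Let D be the C=C bond energy.
Σ(broken) = 2×360 + 8×429 = 4152
Σ(formed) = 1×360 + 6×429 + 1×D + 1×431 = 3365 + D
ΔH = Σ(broken) − Σ(formed) = (4152) − (3365 + D) = +787 − D
Setting this equal to +149 kJ gives D = 638 kJ/mol.

D(C=C) ≈ 638 kJ/mol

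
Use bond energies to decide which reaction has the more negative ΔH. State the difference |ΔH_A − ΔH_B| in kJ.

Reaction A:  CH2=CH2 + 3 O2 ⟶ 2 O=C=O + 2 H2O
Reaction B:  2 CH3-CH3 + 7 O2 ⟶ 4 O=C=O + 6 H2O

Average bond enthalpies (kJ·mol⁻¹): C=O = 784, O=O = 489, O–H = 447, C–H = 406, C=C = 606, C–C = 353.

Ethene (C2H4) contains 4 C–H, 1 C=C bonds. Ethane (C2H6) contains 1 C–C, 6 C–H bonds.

Reaction A:
  Bonds broken (reactants):
    C–H: 4 × 406 = 1624
    C=C: 1 × 606 = 606
    O=O: 3 × 489 = 1467
    Σ(broken) = 3697 kJ
  Bonds formed (products):
    C=O: 4 × 784 = 3136
    O–H: 4 × 447 = 1788
    Σ(formed) = 4924 kJ
  ΔH_A = 3697 − 4924 = −1227 kJ
Reaction B:
  Bonds broken (reactants):
    C–C: 2 × 353 = 706
    C–H: 12 × 406 = 4872
    O=O: 7 × 489 = 3423
    Σ(broken) = 9001 kJ
  Bonds formed (products):
    C=O: 8 × 784 = 6272
    O–H: 12 × 447 = 5364
    Σ(formed) = 11636 kJ
  ΔH_B = 9001 − 11636 = −2635 kJ
ΔH_A − ΔH_B = +1408 kJ, so reaction B has the more negative ΔH; |ΔH_A − ΔH_B| = 1408 kJ.

Reaction B, by 1408 kJ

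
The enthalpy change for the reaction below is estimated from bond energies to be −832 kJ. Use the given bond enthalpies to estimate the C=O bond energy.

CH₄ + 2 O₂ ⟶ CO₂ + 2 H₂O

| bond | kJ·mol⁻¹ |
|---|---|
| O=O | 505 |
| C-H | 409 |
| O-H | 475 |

Let D be the C=O bond energy.
Σ(broken) = 4×409 + 2×505 = 2646
Σ(formed) = 2×D + 4×475 = 1900 + 2D
ΔH = Σ(broken) − Σ(formed) = (2646) − (1900 + 2D) = +746 − 2D
Setting this equal to −832 kJ gives 2D = 1578, so D = 789 kJ/mol.

D(C=O) ≈ 789 kJ/mol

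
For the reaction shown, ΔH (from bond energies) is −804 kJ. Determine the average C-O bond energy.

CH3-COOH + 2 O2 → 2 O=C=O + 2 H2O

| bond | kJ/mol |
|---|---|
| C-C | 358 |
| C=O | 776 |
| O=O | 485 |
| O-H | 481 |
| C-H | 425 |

D(C-O) ≈ 364 kJ/mol

Let D be the C-O bond energy.
Σ(broken) = 1×358 + 3×425 + 1×D + 1×776 + 1×481 + 2×485 = 3860 + D
Σ(formed) = 4×776 + 4×481 = 5028
ΔH = Σ(broken) − Σ(formed) = (3860 + D) − (5028) = −1168 + D
Setting this equal to −804 kJ gives D = 364 kJ/mol.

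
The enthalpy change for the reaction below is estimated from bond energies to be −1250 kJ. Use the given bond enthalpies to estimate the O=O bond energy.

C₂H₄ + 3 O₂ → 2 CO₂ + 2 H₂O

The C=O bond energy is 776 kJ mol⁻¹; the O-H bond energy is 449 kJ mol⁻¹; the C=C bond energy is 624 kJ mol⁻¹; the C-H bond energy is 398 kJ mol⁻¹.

Let D be the O=O bond energy.
Σ(broken) = 4×398 + 1×624 + 3×D = 2216 + 3D
Σ(formed) = 4×776 + 4×449 = 4900
ΔH = Σ(broken) − Σ(formed) = (2216 + 3D) − (4900) = −2684 + 3D
Setting this equal to −1250 kJ gives 3D = 1434, so D = 478 kJ/mol.

D(O=O) ≈ 478 kJ/mol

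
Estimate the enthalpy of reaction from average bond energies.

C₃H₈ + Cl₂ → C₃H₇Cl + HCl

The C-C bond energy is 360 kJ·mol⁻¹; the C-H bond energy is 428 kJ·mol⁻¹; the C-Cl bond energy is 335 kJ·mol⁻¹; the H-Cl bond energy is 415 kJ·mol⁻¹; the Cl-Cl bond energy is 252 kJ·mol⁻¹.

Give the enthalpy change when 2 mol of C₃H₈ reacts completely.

Bonds broken (reactants):
  C-C: 2 × 360 = 720
  C-H: 8 × 428 = 3424
  Cl-Cl: 1 × 252 = 252
  Σ(broken) = 4396 kJ
Bonds formed (products):
  C-C: 2 × 360 = 720
  C-Cl: 1 × 335 = 335
  C-H: 7 × 428 = 2996
  H-Cl: 1 × 415 = 415
  Σ(formed) = 4466 kJ
ΔH = Σ(broken) − Σ(formed) = 4396 − 4466 = −70 kJ
For 2× the reaction as written: 2 × (−70) = −140 kJ

ΔH = −140 kJ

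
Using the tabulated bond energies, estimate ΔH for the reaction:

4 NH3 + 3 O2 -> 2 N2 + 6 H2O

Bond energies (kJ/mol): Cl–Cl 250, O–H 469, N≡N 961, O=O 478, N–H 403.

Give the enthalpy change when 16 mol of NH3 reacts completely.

Bonds broken (reactants):
  N–H: 12 × 403 = 4836
  O=O: 3 × 478 = 1434
  Σ(broken) = 6270 kJ
Bonds formed (products):
  N≡N: 2 × 961 = 1922
  O–H: 12 × 469 = 5628
  Σ(formed) = 7550 kJ
ΔH = Σ(broken) − Σ(formed) = 6270 − 7550 = −1280 kJ
For 4× the reaction as written: 4 × (−1280) = −5120 kJ

ΔH = −5120 kJ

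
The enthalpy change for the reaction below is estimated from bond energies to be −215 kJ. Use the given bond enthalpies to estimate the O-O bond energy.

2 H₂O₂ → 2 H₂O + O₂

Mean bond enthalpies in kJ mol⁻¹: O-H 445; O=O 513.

D(O-O) ≈ 149 kJ/mol

Let D be the O-O bond energy.
Σ(broken) = 4×445 + 2×D = 1780 + 2D
Σ(formed) = 4×445 + 1×513 = 2293
ΔH = Σ(broken) − Σ(formed) = (1780 + 2D) − (2293) = −513 + 2D
Setting this equal to −215 kJ gives 2D = 298, so D = 149 kJ/mol.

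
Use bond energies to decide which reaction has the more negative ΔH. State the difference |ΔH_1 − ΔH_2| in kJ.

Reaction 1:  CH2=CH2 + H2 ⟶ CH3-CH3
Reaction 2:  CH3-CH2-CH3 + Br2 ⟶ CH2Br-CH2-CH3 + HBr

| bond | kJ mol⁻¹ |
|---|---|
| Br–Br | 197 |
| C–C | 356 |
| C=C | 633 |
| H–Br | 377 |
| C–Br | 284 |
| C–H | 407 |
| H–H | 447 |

Reaction 1, by 33 kJ

Reaction 1:
  Bonds broken (reactants):
    C–H: 4 × 407 = 1628
    C=C: 1 × 633 = 633
    H–H: 1 × 447 = 447
    Σ(broken) = 2708 kJ
  Bonds formed (products):
    C–C: 1 × 356 = 356
    C–H: 6 × 407 = 2442
    Σ(formed) = 2798 kJ
  ΔH_1 = 2708 − 2798 = −90 kJ
Reaction 2:
  Bonds broken (reactants):
    Br–Br: 1 × 197 = 197
    C–C: 2 × 356 = 712
    C–H: 8 × 407 = 3256
    Σ(broken) = 4165 kJ
  Bonds formed (products):
    C–Br: 1 × 284 = 284
    C–C: 2 × 356 = 712
    C–H: 7 × 407 = 2849
    H–Br: 1 × 377 = 377
    Σ(formed) = 4222 kJ
  ΔH_2 = 4165 − 4222 = −57 kJ
ΔH_1 − ΔH_2 = −33 kJ, so reaction 1 has the more negative ΔH; |ΔH_1 − ΔH_2| = 33 kJ.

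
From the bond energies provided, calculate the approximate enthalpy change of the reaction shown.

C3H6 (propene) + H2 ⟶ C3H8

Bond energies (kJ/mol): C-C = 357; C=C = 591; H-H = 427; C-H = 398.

ΔH ≈ −135 kJ

Bonds broken (reactants):
  C-C: 1 × 357 = 357
  C-H: 6 × 398 = 2388
  C=C: 1 × 591 = 591
  H-H: 1 × 427 = 427
  Σ(broken) = 3763 kJ
Bonds formed (products):
  C-C: 2 × 357 = 714
  C-H: 8 × 398 = 3184
  Σ(formed) = 3898 kJ
ΔH = Σ(broken) − Σ(formed) = 3763 − 3898 = −135 kJ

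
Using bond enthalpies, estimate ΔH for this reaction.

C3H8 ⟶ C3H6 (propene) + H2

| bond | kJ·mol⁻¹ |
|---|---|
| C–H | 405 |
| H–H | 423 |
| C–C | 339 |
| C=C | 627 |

ΔH ≈ +99 kJ

Bonds broken (reactants):
  C–C: 2 × 339 = 678
  C–H: 8 × 405 = 3240
  Σ(broken) = 3918 kJ
Bonds formed (products):
  C–C: 1 × 339 = 339
  C–H: 6 × 405 = 2430
  C=C: 1 × 627 = 627
  H–H: 1 × 423 = 423
  Σ(formed) = 3819 kJ
ΔH = Σ(broken) − Σ(formed) = 3918 − 3819 = +99 kJ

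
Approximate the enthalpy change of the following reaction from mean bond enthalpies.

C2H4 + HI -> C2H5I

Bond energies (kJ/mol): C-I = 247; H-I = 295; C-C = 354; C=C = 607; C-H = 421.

ΔH ≈ −120 kJ

Bonds broken (reactants):
  C-H: 4 × 421 = 1684
  C=C: 1 × 607 = 607
  H-I: 1 × 295 = 295
  Σ(broken) = 2586 kJ
Bonds formed (products):
  C-C: 1 × 354 = 354
  C-H: 5 × 421 = 2105
  C-I: 1 × 247 = 247
  Σ(formed) = 2706 kJ
ΔH = Σ(broken) − Σ(formed) = 2586 − 2706 = −120 kJ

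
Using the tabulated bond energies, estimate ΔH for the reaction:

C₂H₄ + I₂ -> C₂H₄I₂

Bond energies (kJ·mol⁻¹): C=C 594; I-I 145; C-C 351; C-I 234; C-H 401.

Bonds broken (reactants):
  C-H: 4 × 401 = 1604
  C=C: 1 × 594 = 594
  I-I: 1 × 145 = 145
  Σ(broken) = 2343 kJ
Bonds formed (products):
  C-C: 1 × 351 = 351
  C-H: 4 × 401 = 1604
  C-I: 2 × 234 = 468
  Σ(formed) = 2423 kJ
ΔH = Σ(broken) − Σ(formed) = 2343 − 2423 = −80 kJ

ΔH ≈ −80 kJ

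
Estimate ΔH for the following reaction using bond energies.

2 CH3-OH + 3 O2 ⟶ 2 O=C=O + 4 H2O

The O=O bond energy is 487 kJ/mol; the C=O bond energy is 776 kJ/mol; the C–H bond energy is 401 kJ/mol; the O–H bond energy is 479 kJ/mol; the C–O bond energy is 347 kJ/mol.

ΔH ≈ −1417 kJ

Bonds broken (reactants):
  C–H: 6 × 401 = 2406
  C–O: 2 × 347 = 694
  O–H: 2 × 479 = 958
  O=O: 3 × 487 = 1461
  Σ(broken) = 5519 kJ
Bonds formed (products):
  C=O: 4 × 776 = 3104
  O–H: 8 × 479 = 3832
  Σ(formed) = 6936 kJ
ΔH = Σ(broken) − Σ(formed) = 5519 − 6936 = −1417 kJ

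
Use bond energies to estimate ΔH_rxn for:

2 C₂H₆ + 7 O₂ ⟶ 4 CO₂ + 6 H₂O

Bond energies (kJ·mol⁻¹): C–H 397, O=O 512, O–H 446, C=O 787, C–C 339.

Bonds broken (reactants):
  C–C: 2 × 339 = 678
  C–H: 12 × 397 = 4764
  O=O: 7 × 512 = 3584
  Σ(broken) = 9026 kJ
Bonds formed (products):
  C=O: 8 × 787 = 6296
  O–H: 12 × 446 = 5352
  Σ(formed) = 11648 kJ
ΔH = Σ(broken) − Σ(formed) = 9026 − 11648 = −2622 kJ

ΔH ≈ −2622 kJ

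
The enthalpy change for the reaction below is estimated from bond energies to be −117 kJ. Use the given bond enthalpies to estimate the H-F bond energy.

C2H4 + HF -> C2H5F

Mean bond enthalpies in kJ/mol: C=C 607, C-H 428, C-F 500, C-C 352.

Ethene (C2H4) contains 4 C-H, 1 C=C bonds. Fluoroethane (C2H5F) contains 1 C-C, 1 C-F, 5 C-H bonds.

Let D be the H-F bond energy.
Σ(broken) = 4×428 + 1×607 + 1×D = 2319 + D
Σ(formed) = 1×352 + 1×500 + 5×428 = 2992
ΔH = Σ(broken) − Σ(formed) = (2319 + D) − (2992) = −673 + D
Setting this equal to −117 kJ gives D = 556 kJ/mol.

D(H-F) ≈ 556 kJ/mol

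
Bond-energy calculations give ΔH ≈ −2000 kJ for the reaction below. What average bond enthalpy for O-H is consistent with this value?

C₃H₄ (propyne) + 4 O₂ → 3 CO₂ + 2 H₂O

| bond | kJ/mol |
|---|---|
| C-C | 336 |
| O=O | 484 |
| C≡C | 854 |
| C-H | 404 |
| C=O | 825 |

Let D be the O-H bond energy.
Σ(broken) = 1×854 + 1×336 + 4×404 + 4×484 = 4742
Σ(formed) = 6×825 + 4×D = 4950 + 4D
ΔH = Σ(broken) − Σ(formed) = (4742) − (4950 + 4D) = −208 − 4D
Setting this equal to −2000 kJ gives 4D = 1792, so D = 448 kJ/mol.

D(O-H) ≈ 448 kJ/mol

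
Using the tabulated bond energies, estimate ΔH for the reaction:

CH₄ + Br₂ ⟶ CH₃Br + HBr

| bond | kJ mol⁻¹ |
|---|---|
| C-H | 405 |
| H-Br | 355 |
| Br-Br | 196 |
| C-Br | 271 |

Bonds broken (reactants):
  Br-Br: 1 × 196 = 196
  C-H: 4 × 405 = 1620
  Σ(broken) = 1816 kJ
Bonds formed (products):
  C-Br: 1 × 271 = 271
  C-H: 3 × 405 = 1215
  H-Br: 1 × 355 = 355
  Σ(formed) = 1841 kJ
ΔH = Σ(broken) − Σ(formed) = 1816 − 1841 = −25 kJ

ΔH ≈ −25 kJ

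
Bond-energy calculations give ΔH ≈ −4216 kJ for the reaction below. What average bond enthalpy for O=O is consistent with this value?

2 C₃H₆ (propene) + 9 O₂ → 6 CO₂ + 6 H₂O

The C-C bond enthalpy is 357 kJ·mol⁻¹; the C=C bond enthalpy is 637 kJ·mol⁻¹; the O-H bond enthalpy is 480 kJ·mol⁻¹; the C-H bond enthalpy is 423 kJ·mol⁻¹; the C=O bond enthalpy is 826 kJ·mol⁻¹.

D(O=O) ≈ 488 kJ/mol

Let D be the O=O bond energy.
Σ(broken) = 2×357 + 12×423 + 2×637 + 9×D = 7064 + 9D
Σ(formed) = 12×826 + 12×480 = 15672
ΔH = Σ(broken) − Σ(formed) = (7064 + 9D) − (15672) = −8608 + 9D
Setting this equal to −4216 kJ gives 9D = 4392, so D = 488 kJ/mol.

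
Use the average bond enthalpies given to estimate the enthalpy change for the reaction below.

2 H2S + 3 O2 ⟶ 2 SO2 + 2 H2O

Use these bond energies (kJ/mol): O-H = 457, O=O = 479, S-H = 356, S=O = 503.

ΔH ≈ −979 kJ

Bonds broken (reactants):
  O=O: 3 × 479 = 1437
  S-H: 4 × 356 = 1424
  Σ(broken) = 2861 kJ
Bonds formed (products):
  O-H: 4 × 457 = 1828
  S=O: 4 × 503 = 2012
  Σ(formed) = 3840 kJ
ΔH = Σ(broken) − Σ(formed) = 2861 − 3840 = −979 kJ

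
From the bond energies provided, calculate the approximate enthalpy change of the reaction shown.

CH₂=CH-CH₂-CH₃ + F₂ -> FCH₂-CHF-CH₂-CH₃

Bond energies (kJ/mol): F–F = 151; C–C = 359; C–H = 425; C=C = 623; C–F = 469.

Bonds broken (reactants):
  C–C: 2 × 359 = 718
  C–H: 8 × 425 = 3400
  C=C: 1 × 623 = 623
  F–F: 1 × 151 = 151
  Σ(broken) = 4892 kJ
Bonds formed (products):
  C–C: 3 × 359 = 1077
  C–F: 2 × 469 = 938
  C–H: 8 × 425 = 3400
  Σ(formed) = 5415 kJ
ΔH = Σ(broken) − Σ(formed) = 4892 − 5415 = −523 kJ

ΔH ≈ −523 kJ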